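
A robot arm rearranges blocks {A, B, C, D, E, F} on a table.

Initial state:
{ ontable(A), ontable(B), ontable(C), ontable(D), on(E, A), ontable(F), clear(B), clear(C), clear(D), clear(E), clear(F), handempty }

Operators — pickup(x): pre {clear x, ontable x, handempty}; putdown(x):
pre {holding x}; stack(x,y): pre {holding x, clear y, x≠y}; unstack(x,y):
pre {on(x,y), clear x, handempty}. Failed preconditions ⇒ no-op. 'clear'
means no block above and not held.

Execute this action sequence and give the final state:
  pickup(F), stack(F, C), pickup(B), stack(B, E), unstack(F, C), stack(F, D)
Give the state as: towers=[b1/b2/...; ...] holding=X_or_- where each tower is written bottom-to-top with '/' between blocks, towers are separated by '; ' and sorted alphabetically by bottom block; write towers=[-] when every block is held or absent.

step 1 (pickup(F)): towers=[A/E; B; C; D] holding=F
step 2 (stack(F, C)): towers=[A/E; B; C/F; D] holding=-
step 3 (pickup(B)): towers=[A/E; C/F; D] holding=B
step 4 (stack(B, E)): towers=[A/E/B; C/F; D] holding=-
step 5 (unstack(F, C)): towers=[A/E/B; C; D] holding=F
step 6 (stack(F, D)): towers=[A/E/B; C; D/F] holding=-

towers=[A/E/B; C; D/F] holding=-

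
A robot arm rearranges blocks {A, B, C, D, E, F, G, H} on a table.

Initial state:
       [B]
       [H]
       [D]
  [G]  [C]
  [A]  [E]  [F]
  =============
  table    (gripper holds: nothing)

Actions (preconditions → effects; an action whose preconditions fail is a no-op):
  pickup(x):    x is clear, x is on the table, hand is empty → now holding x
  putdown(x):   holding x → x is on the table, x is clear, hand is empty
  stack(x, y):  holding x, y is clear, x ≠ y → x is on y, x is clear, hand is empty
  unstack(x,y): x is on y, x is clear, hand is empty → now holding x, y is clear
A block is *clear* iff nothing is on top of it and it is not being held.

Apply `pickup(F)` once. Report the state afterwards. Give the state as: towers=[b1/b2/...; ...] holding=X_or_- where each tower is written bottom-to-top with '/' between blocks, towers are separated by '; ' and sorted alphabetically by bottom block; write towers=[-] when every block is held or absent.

before: towers=[A/G; E/C/D/H/B; F] holding=-
pre[pickup(F)]: clear(F) ok, ontable(F) ok, handempty ok
all met → apply pickup(F)
after:  towers=[A/G; E/C/D/H/B] holding=F

towers=[A/G; E/C/D/H/B] holding=F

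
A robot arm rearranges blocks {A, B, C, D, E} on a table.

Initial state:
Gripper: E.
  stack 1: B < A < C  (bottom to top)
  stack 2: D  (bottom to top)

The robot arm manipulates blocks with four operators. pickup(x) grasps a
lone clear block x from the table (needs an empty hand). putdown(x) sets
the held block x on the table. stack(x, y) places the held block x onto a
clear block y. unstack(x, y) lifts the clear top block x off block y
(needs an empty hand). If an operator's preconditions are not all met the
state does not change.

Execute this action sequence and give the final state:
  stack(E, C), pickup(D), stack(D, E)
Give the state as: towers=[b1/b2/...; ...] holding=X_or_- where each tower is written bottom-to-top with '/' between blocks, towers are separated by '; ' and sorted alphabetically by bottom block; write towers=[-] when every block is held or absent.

step 1 (stack(E, C)): towers=[B/A/C/E; D] holding=-
step 2 (pickup(D)): towers=[B/A/C/E] holding=D
step 3 (stack(D, E)): towers=[B/A/C/E/D] holding=-

towers=[B/A/C/E/D] holding=-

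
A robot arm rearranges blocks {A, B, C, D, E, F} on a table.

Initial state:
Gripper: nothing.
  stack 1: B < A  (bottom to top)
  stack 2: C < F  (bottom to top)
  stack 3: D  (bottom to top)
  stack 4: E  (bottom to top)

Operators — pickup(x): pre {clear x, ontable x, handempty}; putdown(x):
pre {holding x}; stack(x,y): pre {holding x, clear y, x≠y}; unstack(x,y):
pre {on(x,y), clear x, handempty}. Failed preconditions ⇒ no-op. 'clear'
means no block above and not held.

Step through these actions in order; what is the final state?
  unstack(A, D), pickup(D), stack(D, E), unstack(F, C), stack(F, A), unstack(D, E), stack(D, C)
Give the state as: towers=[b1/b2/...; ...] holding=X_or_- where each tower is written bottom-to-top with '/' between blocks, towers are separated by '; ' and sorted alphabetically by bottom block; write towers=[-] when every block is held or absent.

step 1 (unstack(A, D)) [no-op]: towers=[B/A; C/F; D; E] holding=-
step 2 (pickup(D)): towers=[B/A; C/F; E] holding=D
step 3 (stack(D, E)): towers=[B/A; C/F; E/D] holding=-
step 4 (unstack(F, C)): towers=[B/A; C; E/D] holding=F
step 5 (stack(F, A)): towers=[B/A/F; C; E/D] holding=-
step 6 (unstack(D, E)): towers=[B/A/F; C; E] holding=D
step 7 (stack(D, C)): towers=[B/A/F; C/D; E] holding=-

towers=[B/A/F; C/D; E] holding=-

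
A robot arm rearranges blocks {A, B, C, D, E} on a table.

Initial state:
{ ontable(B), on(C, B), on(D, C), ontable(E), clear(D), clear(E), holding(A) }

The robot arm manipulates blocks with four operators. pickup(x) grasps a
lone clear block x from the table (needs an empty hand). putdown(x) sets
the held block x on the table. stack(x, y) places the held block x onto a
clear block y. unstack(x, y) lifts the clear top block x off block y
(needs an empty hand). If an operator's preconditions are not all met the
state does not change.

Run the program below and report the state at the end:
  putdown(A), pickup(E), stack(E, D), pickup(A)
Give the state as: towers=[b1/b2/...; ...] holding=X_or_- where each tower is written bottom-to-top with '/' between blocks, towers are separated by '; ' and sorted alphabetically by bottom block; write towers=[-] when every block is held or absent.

step 1 (putdown(A)): towers=[A; B/C/D; E] holding=-
step 2 (pickup(E)): towers=[A; B/C/D] holding=E
step 3 (stack(E, D)): towers=[A; B/C/D/E] holding=-
step 4 (pickup(A)): towers=[B/C/D/E] holding=A

towers=[B/C/D/E] holding=A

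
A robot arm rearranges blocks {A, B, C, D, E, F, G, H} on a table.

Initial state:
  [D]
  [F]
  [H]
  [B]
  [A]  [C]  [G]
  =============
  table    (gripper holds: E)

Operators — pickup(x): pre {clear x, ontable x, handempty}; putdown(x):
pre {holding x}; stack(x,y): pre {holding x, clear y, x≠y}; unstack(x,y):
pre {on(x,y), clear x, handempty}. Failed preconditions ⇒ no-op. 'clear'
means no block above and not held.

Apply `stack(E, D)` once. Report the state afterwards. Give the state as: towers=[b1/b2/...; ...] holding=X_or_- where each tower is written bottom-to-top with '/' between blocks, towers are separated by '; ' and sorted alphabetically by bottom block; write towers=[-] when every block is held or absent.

towers=[A/B/H/F/D/E; C; G] holding=-

before: towers=[A/B/H/F/D; C; G] holding=E
pre[stack(E, D)]: holding(E) ok, clear(D) ok, E≠D ok
all met → apply stack(E, D)
after:  towers=[A/B/H/F/D/E; C; G] holding=-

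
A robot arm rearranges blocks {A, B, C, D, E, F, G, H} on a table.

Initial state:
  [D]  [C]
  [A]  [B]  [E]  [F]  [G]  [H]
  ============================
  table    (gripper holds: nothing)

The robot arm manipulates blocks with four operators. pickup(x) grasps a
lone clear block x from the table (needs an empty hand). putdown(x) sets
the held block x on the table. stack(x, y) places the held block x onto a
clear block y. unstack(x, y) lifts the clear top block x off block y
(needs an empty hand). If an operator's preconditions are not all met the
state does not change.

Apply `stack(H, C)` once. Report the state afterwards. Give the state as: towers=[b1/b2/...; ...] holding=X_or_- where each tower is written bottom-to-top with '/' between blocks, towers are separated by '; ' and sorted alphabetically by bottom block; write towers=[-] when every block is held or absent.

towers=[A/D; B/C; E; F; G; H] holding=-

before: towers=[A/D; B/C; E; F; G; H] holding=-
pre[stack(H, C)]: holding(H) no, clear(C) yes, H≠C yes
holding(H) unmet → stack(H, C) is a no-op
after:  towers=[A/D; B/C; E; F; G; H] holding=-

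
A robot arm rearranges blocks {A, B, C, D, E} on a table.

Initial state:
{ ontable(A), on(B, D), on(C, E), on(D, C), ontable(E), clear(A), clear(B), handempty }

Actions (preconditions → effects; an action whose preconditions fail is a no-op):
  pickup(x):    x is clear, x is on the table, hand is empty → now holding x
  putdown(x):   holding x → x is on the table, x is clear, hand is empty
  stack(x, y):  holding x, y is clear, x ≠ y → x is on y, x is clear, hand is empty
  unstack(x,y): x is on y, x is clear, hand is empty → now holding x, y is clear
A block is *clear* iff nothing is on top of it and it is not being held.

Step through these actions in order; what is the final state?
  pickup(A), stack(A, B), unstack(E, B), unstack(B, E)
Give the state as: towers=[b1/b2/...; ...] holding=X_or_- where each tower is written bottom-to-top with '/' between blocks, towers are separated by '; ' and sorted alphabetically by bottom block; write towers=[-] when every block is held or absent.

towers=[E/C/D/B/A] holding=-

step 1 (pickup(A)): towers=[E/C/D/B] holding=A
step 2 (stack(A, B)): towers=[E/C/D/B/A] holding=-
step 3 (unstack(E, B)) [no-op]: towers=[E/C/D/B/A] holding=-
step 4 (unstack(B, E)) [no-op]: towers=[E/C/D/B/A] holding=-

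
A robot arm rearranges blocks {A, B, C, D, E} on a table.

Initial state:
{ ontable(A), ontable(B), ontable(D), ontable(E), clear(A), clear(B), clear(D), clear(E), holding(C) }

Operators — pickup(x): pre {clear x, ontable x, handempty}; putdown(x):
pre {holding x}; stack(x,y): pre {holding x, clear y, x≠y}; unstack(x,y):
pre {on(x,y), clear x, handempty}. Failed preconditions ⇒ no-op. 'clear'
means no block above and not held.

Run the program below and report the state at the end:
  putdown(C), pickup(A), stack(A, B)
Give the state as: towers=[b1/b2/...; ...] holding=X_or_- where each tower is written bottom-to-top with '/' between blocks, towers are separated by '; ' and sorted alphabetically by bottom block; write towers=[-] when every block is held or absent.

towers=[B/A; C; D; E] holding=-

step 1 (putdown(C)): towers=[A; B; C; D; E] holding=-
step 2 (pickup(A)): towers=[B; C; D; E] holding=A
step 3 (stack(A, B)): towers=[B/A; C; D; E] holding=-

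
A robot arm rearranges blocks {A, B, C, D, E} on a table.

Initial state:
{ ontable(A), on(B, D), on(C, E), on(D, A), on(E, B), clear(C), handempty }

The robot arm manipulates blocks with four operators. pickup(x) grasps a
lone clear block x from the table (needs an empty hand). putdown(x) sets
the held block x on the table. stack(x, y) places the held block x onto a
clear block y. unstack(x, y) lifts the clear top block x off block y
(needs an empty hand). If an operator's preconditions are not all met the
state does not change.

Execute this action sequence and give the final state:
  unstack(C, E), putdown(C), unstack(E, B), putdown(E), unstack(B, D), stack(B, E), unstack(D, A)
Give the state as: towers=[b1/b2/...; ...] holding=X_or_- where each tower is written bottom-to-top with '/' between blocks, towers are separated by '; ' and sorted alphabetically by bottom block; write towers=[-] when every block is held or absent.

step 1 (unstack(C, E)): towers=[A/D/B/E] holding=C
step 2 (putdown(C)): towers=[A/D/B/E; C] holding=-
step 3 (unstack(E, B)): towers=[A/D/B; C] holding=E
step 4 (putdown(E)): towers=[A/D/B; C; E] holding=-
step 5 (unstack(B, D)): towers=[A/D; C; E] holding=B
step 6 (stack(B, E)): towers=[A/D; C; E/B] holding=-
step 7 (unstack(D, A)): towers=[A; C; E/B] holding=D

towers=[A; C; E/B] holding=D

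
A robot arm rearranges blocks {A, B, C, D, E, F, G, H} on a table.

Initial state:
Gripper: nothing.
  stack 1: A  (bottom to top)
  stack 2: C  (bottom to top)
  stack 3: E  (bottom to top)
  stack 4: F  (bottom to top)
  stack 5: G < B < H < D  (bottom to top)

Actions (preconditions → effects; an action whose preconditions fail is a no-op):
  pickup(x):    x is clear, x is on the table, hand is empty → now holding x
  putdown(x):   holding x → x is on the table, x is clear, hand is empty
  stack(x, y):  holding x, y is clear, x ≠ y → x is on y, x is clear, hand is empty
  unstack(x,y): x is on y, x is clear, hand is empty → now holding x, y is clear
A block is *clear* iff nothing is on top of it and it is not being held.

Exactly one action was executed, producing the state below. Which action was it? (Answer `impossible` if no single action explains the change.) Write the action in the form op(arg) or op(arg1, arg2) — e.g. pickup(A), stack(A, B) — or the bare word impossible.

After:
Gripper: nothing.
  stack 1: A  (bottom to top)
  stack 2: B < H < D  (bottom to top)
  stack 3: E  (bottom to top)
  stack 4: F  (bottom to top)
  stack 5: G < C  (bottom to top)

target: towers=[A; B/H/D; E; F; G/C] holding=-
         pickup(A) → towers=[C; E; F; G/B/H/D] holding=A
         pickup(E) → towers=[A; C; F; G/B/H/D] holding=E
         pickup(F) → towers=[A; C; E; G/B/H/D] holding=F
     unstack(D, H) → towers=[A; C; E; F; G/B/H] holding=D
         pickup(C) → towers=[A; E; F; G/B/H/D] holding=C
none of the 5 applicable actions match → impossible

impossible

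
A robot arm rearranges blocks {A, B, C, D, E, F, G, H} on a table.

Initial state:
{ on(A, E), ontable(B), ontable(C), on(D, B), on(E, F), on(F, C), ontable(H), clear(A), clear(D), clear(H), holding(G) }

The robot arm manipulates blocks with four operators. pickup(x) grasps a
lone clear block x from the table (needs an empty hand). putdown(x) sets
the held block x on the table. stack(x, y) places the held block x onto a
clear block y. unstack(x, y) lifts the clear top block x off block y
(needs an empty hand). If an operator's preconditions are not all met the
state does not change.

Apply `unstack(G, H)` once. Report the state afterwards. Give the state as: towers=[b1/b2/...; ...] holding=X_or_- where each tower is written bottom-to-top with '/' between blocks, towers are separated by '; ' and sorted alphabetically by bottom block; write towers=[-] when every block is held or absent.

before: towers=[B/D; C/F/E/A; H] holding=G
pre[unstack(G, H)]: on(G,H) fail, clear(G) fail, handempty fail
on(G,H), clear(G), handempty unmet → unstack(G, H) is a no-op
after:  towers=[B/D; C/F/E/A; H] holding=G

towers=[B/D; C/F/E/A; H] holding=G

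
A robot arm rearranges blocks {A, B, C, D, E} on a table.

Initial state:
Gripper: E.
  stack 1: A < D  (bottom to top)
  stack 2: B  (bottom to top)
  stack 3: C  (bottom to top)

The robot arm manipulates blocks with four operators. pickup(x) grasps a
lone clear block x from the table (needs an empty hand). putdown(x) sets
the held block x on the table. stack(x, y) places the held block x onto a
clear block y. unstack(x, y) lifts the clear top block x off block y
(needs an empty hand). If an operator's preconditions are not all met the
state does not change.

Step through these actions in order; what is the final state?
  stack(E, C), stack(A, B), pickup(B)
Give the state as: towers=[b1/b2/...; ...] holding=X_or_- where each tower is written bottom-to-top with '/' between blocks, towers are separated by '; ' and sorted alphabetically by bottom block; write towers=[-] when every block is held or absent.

towers=[A/D; C/E] holding=B

step 1 (stack(E, C)): towers=[A/D; B; C/E] holding=-
step 2 (stack(A, B)) [no-op]: towers=[A/D; B; C/E] holding=-
step 3 (pickup(B)): towers=[A/D; C/E] holding=B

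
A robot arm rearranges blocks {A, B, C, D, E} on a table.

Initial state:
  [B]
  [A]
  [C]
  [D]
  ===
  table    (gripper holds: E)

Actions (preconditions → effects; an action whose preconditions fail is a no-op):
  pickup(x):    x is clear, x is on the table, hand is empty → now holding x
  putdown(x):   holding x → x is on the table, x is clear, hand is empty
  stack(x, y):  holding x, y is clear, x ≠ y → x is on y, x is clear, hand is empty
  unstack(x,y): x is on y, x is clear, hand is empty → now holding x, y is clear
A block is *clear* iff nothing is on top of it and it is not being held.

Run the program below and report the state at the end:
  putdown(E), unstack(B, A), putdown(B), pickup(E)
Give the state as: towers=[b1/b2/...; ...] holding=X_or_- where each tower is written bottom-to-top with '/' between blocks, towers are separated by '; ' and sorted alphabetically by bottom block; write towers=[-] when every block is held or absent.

towers=[B; D/C/A] holding=E

step 1 (putdown(E)): towers=[D/C/A/B; E] holding=-
step 2 (unstack(B, A)): towers=[D/C/A; E] holding=B
step 3 (putdown(B)): towers=[B; D/C/A; E] holding=-
step 4 (pickup(E)): towers=[B; D/C/A] holding=E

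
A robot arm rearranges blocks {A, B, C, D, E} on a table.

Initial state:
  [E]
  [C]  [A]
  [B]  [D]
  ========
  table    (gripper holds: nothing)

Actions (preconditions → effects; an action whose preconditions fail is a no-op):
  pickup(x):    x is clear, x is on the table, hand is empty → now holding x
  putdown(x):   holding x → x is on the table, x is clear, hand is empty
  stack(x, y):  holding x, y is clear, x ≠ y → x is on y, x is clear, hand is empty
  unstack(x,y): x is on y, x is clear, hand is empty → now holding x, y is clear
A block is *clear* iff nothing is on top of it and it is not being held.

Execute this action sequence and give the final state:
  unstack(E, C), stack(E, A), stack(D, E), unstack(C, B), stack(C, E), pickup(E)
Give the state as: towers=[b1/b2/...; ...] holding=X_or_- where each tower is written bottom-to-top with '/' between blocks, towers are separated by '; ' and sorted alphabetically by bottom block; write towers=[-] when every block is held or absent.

step 1 (unstack(E, C)): towers=[B/C; D/A] holding=E
step 2 (stack(E, A)): towers=[B/C; D/A/E] holding=-
step 3 (stack(D, E)) [no-op]: towers=[B/C; D/A/E] holding=-
step 4 (unstack(C, B)): towers=[B; D/A/E] holding=C
step 5 (stack(C, E)): towers=[B; D/A/E/C] holding=-
step 6 (pickup(E)) [no-op]: towers=[B; D/A/E/C] holding=-

towers=[B; D/A/E/C] holding=-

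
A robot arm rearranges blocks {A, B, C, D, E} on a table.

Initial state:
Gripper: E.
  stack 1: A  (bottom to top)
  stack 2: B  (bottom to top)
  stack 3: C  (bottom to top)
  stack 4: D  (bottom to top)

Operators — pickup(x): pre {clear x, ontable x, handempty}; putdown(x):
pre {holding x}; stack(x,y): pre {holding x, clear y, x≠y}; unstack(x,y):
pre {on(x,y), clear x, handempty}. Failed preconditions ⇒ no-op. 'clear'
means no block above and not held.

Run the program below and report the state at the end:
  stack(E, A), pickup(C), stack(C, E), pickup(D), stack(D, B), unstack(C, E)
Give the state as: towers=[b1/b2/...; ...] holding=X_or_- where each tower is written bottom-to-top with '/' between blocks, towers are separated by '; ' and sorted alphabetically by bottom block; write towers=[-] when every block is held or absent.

towers=[A/E; B/D] holding=C

step 1 (stack(E, A)): towers=[A/E; B; C; D] holding=-
step 2 (pickup(C)): towers=[A/E; B; D] holding=C
step 3 (stack(C, E)): towers=[A/E/C; B; D] holding=-
step 4 (pickup(D)): towers=[A/E/C; B] holding=D
step 5 (stack(D, B)): towers=[A/E/C; B/D] holding=-
step 6 (unstack(C, E)): towers=[A/E; B/D] holding=C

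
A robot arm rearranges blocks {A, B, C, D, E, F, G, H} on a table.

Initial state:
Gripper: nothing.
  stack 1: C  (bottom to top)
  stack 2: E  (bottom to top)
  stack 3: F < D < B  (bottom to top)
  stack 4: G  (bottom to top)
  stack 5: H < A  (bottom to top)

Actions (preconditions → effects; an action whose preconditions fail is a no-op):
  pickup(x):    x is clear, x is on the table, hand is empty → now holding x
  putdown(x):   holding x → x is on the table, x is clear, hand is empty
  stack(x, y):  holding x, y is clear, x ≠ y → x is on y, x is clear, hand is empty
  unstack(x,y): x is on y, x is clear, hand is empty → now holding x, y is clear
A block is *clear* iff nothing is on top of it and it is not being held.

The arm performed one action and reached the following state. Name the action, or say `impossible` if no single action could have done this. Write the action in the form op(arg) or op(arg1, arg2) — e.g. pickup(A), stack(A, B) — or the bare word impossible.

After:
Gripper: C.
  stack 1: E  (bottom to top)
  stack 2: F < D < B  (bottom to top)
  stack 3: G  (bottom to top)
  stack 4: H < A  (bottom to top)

target: towers=[E; F/D/B; G; H/A] holding=C
         pickup(G) → towers=[C; E; F/D/B; H/A] holding=G
     unstack(A, H) → towers=[C; E; F/D/B; G; H] holding=A
         pickup(E) → towers=[C; F/D/B; G; H/A] holding=E
     unstack(B, D) → towers=[C; E; F/D; G; H/A] holding=B
         pickup(C) → towers=[E; F/D/B; G; H/A] holding=C  ← match

pickup(C)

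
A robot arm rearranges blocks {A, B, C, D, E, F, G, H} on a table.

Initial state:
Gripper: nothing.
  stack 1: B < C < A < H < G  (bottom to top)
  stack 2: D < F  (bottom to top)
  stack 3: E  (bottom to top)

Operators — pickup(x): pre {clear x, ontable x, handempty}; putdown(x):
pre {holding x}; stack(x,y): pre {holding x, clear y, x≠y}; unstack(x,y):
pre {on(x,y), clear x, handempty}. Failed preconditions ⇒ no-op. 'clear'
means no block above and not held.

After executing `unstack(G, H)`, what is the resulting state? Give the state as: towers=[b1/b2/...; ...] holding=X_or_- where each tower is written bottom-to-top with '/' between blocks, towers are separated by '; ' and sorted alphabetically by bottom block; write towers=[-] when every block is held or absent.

towers=[B/C/A/H; D/F; E] holding=G

before: towers=[B/C/A/H/G; D/F; E] holding=-
pre[unstack(G, H)]: on(G,H) yes, clear(G) yes, handempty yes
all met → apply unstack(G, H)
after:  towers=[B/C/A/H; D/F; E] holding=G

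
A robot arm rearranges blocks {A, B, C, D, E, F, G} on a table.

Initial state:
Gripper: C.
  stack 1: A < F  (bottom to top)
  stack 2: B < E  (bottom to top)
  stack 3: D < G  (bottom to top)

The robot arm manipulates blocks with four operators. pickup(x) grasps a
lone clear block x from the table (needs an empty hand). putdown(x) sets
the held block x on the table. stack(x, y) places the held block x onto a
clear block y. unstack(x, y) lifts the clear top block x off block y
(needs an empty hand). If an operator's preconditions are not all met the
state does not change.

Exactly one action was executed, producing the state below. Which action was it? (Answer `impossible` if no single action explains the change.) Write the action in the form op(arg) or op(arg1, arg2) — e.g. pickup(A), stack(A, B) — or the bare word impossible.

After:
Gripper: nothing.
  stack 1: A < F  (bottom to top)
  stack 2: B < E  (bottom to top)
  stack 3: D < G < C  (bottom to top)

target: towers=[A/F; B/E; D/G/C] holding=-
        putdown(C) → towers=[A/F; B/E; C; D/G] holding=-
       stack(C, F) → towers=[A/F/C; B/E; D/G] holding=-
       stack(C, G) → towers=[A/F; B/E; D/G/C] holding=-  ← match
       stack(C, E) → towers=[A/F; B/E/C; D/G] holding=-

stack(C, G)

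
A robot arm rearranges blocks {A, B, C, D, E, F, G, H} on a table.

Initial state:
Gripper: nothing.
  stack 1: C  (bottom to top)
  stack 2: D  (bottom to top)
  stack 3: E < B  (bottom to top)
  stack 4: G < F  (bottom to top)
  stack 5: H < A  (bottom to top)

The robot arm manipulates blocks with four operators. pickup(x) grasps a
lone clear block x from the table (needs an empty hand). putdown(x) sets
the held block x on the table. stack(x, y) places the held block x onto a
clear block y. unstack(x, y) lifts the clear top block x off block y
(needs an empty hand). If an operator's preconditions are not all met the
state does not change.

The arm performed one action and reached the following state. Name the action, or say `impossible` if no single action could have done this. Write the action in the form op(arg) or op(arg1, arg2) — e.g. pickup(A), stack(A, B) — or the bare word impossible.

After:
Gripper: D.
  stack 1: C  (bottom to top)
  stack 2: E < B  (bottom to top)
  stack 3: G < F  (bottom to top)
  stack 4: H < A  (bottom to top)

pickup(D)

target: towers=[C; E/B; G/F; H/A] holding=D
     unstack(A, H) → towers=[C; D; E/B; G/F; H] holding=A
     unstack(B, E) → towers=[C; D; E; G/F; H/A] holding=B
     unstack(F, G) → towers=[C; D; E/B; G; H/A] holding=F
         pickup(D) → towers=[C; E/B; G/F; H/A] holding=D  ← match
         pickup(C) → towers=[D; E/B; G/F; H/A] holding=C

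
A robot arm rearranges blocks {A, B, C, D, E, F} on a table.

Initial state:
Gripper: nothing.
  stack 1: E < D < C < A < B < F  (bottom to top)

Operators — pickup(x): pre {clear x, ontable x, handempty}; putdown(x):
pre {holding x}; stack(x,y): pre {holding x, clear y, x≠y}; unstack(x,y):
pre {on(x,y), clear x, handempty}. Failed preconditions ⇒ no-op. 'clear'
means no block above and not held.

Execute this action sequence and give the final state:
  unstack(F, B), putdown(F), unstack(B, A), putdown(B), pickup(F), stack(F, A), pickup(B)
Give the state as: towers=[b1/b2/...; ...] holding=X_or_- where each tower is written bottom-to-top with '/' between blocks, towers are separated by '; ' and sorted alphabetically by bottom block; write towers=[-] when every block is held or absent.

towers=[E/D/C/A/F] holding=B

step 1 (unstack(F, B)): towers=[E/D/C/A/B] holding=F
step 2 (putdown(F)): towers=[E/D/C/A/B; F] holding=-
step 3 (unstack(B, A)): towers=[E/D/C/A; F] holding=B
step 4 (putdown(B)): towers=[B; E/D/C/A; F] holding=-
step 5 (pickup(F)): towers=[B; E/D/C/A] holding=F
step 6 (stack(F, A)): towers=[B; E/D/C/A/F] holding=-
step 7 (pickup(B)): towers=[E/D/C/A/F] holding=B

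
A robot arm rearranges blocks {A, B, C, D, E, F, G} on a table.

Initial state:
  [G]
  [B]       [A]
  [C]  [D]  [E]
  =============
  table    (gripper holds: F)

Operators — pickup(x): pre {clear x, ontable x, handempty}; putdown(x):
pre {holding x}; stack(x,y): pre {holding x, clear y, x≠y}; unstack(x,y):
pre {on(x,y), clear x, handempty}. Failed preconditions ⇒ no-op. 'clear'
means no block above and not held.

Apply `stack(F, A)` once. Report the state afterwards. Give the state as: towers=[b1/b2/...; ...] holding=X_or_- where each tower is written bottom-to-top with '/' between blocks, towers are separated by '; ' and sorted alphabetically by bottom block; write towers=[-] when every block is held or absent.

towers=[C/B/G; D; E/A/F] holding=-

before: towers=[C/B/G; D; E/A] holding=F
pre[stack(F, A)]: holding(F) yes, clear(A) yes, F≠A yes
all met → apply stack(F, A)
after:  towers=[C/B/G; D; E/A/F] holding=-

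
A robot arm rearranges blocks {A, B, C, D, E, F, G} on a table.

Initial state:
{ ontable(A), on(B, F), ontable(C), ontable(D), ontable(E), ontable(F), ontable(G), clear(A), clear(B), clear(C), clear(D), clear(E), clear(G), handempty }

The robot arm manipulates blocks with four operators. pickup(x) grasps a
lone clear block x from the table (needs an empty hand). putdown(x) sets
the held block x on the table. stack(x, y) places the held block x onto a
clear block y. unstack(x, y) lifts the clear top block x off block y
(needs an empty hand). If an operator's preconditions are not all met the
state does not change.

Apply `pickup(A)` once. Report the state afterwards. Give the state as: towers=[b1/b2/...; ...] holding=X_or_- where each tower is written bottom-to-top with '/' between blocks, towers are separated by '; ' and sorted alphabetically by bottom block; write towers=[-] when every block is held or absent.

towers=[C; D; E; F/B; G] holding=A

before: towers=[A; C; D; E; F/B; G] holding=-
pre[pickup(A)]: clear(A) ✓, ontable(A) ✓, handempty ✓
all met → apply pickup(A)
after:  towers=[C; D; E; F/B; G] holding=A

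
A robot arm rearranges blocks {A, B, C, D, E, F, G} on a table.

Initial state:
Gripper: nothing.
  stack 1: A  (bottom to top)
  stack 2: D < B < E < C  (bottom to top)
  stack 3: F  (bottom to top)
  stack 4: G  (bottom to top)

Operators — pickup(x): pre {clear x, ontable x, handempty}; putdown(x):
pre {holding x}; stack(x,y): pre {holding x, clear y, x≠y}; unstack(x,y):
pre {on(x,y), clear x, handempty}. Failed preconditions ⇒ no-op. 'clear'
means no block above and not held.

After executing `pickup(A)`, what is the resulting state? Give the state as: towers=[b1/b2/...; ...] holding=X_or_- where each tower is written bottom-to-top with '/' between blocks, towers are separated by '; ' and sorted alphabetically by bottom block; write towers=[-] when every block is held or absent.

towers=[D/B/E/C; F; G] holding=A

before: towers=[A; D/B/E/C; F; G] holding=-
pre[pickup(A)]: clear(A) yes, ontable(A) yes, handempty yes
all met → apply pickup(A)
after:  towers=[D/B/E/C; F; G] holding=A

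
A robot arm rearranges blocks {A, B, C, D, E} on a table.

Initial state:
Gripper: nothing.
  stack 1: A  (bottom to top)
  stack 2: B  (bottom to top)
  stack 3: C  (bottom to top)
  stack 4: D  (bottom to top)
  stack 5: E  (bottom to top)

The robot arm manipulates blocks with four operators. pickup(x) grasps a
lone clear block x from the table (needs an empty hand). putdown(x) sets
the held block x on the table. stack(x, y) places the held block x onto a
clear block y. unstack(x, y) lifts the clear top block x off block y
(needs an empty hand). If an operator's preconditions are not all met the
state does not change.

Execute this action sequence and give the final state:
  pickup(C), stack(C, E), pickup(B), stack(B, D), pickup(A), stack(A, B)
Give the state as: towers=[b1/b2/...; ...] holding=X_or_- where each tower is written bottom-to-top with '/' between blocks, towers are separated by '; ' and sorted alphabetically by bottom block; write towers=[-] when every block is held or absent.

towers=[D/B/A; E/C] holding=-

step 1 (pickup(C)): towers=[A; B; D; E] holding=C
step 2 (stack(C, E)): towers=[A; B; D; E/C] holding=-
step 3 (pickup(B)): towers=[A; D; E/C] holding=B
step 4 (stack(B, D)): towers=[A; D/B; E/C] holding=-
step 5 (pickup(A)): towers=[D/B; E/C] holding=A
step 6 (stack(A, B)): towers=[D/B/A; E/C] holding=-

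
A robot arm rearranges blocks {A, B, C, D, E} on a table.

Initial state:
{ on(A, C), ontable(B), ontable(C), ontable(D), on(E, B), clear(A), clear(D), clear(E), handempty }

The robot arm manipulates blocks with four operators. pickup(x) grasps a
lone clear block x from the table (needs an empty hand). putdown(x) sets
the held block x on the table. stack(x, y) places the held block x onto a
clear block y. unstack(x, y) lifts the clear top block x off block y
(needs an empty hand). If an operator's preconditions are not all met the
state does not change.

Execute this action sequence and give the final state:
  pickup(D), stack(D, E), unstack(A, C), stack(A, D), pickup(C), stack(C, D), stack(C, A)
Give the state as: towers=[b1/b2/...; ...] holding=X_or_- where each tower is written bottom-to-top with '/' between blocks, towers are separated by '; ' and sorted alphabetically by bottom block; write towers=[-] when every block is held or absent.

towers=[B/E/D/A/C] holding=-

step 1 (pickup(D)): towers=[B/E; C/A] holding=D
step 2 (stack(D, E)): towers=[B/E/D; C/A] holding=-
step 3 (unstack(A, C)): towers=[B/E/D; C] holding=A
step 4 (stack(A, D)): towers=[B/E/D/A; C] holding=-
step 5 (pickup(C)): towers=[B/E/D/A] holding=C
step 6 (stack(C, D)) [no-op]: towers=[B/E/D/A] holding=C
step 7 (stack(C, A)): towers=[B/E/D/A/C] holding=-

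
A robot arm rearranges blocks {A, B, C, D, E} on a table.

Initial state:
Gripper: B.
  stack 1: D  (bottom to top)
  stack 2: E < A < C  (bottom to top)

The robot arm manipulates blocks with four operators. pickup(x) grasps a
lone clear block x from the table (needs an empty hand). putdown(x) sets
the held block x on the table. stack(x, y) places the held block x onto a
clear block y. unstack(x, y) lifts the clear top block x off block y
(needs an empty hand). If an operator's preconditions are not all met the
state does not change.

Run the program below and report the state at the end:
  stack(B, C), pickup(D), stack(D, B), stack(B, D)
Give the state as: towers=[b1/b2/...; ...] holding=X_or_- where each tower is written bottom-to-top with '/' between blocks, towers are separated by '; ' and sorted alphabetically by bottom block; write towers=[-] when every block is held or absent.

towers=[E/A/C/B/D] holding=-

step 1 (stack(B, C)): towers=[D; E/A/C/B] holding=-
step 2 (pickup(D)): towers=[E/A/C/B] holding=D
step 3 (stack(D, B)): towers=[E/A/C/B/D] holding=-
step 4 (stack(B, D)) [no-op]: towers=[E/A/C/B/D] holding=-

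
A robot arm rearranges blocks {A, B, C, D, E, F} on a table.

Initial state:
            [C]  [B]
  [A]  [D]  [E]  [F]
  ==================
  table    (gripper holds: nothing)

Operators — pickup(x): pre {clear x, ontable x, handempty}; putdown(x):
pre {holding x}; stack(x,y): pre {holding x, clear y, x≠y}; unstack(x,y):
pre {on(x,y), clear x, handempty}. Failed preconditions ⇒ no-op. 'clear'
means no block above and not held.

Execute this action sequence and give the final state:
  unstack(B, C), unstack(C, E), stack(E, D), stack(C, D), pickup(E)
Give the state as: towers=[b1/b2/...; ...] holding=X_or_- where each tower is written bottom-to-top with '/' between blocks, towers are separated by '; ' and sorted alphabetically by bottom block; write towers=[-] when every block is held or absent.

towers=[A; D/C; F/B] holding=E

step 1 (unstack(B, C)) [no-op]: towers=[A; D; E/C; F/B] holding=-
step 2 (unstack(C, E)): towers=[A; D; E; F/B] holding=C
step 3 (stack(E, D)) [no-op]: towers=[A; D; E; F/B] holding=C
step 4 (stack(C, D)): towers=[A; D/C; E; F/B] holding=-
step 5 (pickup(E)): towers=[A; D/C; F/B] holding=E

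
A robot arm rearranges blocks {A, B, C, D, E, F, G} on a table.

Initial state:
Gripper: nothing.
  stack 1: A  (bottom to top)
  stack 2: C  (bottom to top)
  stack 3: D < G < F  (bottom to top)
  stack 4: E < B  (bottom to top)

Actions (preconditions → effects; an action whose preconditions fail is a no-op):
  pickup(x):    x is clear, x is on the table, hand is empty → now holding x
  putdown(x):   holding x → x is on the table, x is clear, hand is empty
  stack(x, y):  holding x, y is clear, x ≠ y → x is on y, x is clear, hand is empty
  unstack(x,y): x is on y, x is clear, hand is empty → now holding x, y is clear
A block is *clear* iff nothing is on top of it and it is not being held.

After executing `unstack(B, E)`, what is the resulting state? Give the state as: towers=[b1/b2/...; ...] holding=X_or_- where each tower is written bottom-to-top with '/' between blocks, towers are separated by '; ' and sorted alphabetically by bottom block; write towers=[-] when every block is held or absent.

before: towers=[A; C; D/G/F; E/B] holding=-
pre[unstack(B, E)]: on(B,E) yes, clear(B) yes, handempty yes
all met → apply unstack(B, E)
after:  towers=[A; C; D/G/F; E] holding=B

towers=[A; C; D/G/F; E] holding=B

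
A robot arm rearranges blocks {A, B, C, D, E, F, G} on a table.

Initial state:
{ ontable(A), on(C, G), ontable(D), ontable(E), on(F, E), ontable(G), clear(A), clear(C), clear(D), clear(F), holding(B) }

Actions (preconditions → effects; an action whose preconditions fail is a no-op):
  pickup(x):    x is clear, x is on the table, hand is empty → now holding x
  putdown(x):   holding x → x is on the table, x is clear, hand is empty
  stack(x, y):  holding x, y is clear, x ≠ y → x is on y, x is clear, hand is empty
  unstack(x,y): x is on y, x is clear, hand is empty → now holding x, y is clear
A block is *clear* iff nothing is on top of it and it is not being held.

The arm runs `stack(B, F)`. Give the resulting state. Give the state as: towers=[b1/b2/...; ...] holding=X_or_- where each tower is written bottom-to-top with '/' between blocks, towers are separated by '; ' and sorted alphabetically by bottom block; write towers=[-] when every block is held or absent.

towers=[A; D; E/F/B; G/C] holding=-

before: towers=[A; D; E/F; G/C] holding=B
pre[stack(B, F)]: holding(B) ok, clear(F) ok, B≠F ok
all met → apply stack(B, F)
after:  towers=[A; D; E/F/B; G/C] holding=-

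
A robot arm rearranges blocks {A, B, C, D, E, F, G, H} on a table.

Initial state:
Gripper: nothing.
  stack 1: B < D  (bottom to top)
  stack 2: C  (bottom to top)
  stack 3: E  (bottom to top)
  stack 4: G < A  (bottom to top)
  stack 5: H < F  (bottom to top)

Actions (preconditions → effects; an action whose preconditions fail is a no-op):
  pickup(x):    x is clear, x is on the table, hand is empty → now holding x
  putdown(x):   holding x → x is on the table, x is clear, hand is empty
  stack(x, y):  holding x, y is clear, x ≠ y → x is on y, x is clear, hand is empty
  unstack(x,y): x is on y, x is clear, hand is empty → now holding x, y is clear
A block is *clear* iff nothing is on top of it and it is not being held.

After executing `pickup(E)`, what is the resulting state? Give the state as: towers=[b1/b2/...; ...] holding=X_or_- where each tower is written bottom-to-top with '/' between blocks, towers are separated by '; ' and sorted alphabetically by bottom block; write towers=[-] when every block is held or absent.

before: towers=[B/D; C; E; G/A; H/F] holding=-
pre[pickup(E)]: clear(E) ok, ontable(E) ok, handempty ok
all met → apply pickup(E)
after:  towers=[B/D; C; G/A; H/F] holding=E

towers=[B/D; C; G/A; H/F] holding=E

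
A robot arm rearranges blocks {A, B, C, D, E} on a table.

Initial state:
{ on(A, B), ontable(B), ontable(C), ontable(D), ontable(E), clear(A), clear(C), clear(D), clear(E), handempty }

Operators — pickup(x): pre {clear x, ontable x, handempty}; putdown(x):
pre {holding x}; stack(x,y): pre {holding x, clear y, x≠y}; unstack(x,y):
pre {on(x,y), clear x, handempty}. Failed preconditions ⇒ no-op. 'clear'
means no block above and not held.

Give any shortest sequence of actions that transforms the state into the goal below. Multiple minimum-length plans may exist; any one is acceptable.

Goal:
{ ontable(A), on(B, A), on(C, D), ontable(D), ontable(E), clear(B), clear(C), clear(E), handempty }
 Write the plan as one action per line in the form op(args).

step 1 (unstack(A, B)): towers=[B; C; D; E] holding=A
step 2 (putdown(A)): towers=[A; B; C; D; E] holding=-
step 3 (pickup(B)): towers=[A; C; D; E] holding=B
step 4 (stack(B, A)): towers=[A/B; C; D; E] holding=-
step 5 (pickup(C)): towers=[A/B; D; E] holding=C
step 6 (stack(C, D)): towers=[A/B; D/C; E] holding=-
goal check: towers=[A/B; D/C; E] holding=- — reached (length 6, optimal by BFS)

unstack(A, B)
putdown(A)
pickup(B)
stack(B, A)
pickup(C)
stack(C, D)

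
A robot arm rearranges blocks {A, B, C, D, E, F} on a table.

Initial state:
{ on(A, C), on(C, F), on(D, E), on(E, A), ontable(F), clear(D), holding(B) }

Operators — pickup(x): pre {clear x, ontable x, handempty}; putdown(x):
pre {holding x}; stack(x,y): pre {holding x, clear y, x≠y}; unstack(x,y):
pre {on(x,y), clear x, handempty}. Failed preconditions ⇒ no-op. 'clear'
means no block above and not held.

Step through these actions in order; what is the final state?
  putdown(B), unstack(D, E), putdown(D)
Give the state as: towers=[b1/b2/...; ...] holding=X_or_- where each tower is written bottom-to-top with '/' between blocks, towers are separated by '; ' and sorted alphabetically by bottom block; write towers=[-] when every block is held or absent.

step 1 (putdown(B)): towers=[B; F/C/A/E/D] holding=-
step 2 (unstack(D, E)): towers=[B; F/C/A/E] holding=D
step 3 (putdown(D)): towers=[B; D; F/C/A/E] holding=-

towers=[B; D; F/C/A/E] holding=-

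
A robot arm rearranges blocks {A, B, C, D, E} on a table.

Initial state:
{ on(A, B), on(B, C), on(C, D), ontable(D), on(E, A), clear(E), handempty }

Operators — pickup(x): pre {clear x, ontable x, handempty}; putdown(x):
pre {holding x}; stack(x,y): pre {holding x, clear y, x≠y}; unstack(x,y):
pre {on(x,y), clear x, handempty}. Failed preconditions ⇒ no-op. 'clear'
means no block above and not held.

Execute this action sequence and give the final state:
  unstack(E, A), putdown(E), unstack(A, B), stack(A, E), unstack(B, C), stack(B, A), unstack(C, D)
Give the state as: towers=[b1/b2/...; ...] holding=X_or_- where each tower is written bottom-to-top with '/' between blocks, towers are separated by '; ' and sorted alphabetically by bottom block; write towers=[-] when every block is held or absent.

towers=[D; E/A/B] holding=C

step 1 (unstack(E, A)): towers=[D/C/B/A] holding=E
step 2 (putdown(E)): towers=[D/C/B/A; E] holding=-
step 3 (unstack(A, B)): towers=[D/C/B; E] holding=A
step 4 (stack(A, E)): towers=[D/C/B; E/A] holding=-
step 5 (unstack(B, C)): towers=[D/C; E/A] holding=B
step 6 (stack(B, A)): towers=[D/C; E/A/B] holding=-
step 7 (unstack(C, D)): towers=[D; E/A/B] holding=C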